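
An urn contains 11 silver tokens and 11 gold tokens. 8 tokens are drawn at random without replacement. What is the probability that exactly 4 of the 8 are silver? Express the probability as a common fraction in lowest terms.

Total number of selections: C(22,8) = 319770.
Selections with exactly 4 silver: choose 4 of the 11 silver and 4 of the 11 gold, C(11,4)·C(11,4) = 330·330 = 108900.
Probability = 108900/319770 = 110/323.

110/323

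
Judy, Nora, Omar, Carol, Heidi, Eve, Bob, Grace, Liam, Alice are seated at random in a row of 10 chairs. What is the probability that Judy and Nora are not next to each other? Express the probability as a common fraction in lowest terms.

4/5

There are 10! = 3628800 arrangements.
Arrangements with Judy and Nora adjacent: 2·9! = 725760.
So not adjacent: 3628800 − 725760 = 2903040, probability 2903040/3628800 = 4/5.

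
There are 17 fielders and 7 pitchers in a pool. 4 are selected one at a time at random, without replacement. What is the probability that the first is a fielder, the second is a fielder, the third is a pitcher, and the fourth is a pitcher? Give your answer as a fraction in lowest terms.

34/759

Multiply the conditional probabilities at each draw: 17/24 · 16/23 · 7/22 · 6/21 = 11424/255024 = 34/759.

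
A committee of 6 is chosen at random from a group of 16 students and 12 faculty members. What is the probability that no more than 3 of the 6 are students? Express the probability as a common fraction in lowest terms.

539/1035

There are C(28,6) = 376740 ways to choose the 6.
Count the complement (more than 3 students): C(16,4)·C(12,2) + C(16,5)·C(12,1) + C(16,6)·C(12,0) = 120120 + 52416 + 8008 = 180544.
Probability = 1 − 180544/376740 = 196196/376740 = 539/1035.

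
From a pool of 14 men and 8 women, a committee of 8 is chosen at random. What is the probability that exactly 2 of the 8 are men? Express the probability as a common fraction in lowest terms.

Total number of selections: C(22,8) = 319770.
Selections with exactly 2 men: choose 2 of the 14 men and 6 of the 8 women, C(14,2)·C(8,6) = 91·28 = 2548.
Probability = 2548/319770 = 1274/159885.

1274/159885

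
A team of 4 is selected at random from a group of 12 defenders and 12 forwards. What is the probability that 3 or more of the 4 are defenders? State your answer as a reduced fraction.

95/322

There are C(24,4) = 10626 ways to choose the 4.
Favorable selections (3 or more defenders): C(12,3)·C(12,1) + C(12,4)·C(12,0) = 2640 + 495 = 3135.
Probability = 3135/10626 = 95/322.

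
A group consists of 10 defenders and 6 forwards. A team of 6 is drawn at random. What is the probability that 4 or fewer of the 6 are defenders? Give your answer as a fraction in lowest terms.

There are C(16,6) = 8008 ways to choose the 6.
Count the complement (more than 4 defenders): C(10,5)·C(6,1) + C(10,6)·C(6,0) = 1512 + 210 = 1722.
Probability = 1 − 1722/8008 = 6286/8008 = 449/572.

449/572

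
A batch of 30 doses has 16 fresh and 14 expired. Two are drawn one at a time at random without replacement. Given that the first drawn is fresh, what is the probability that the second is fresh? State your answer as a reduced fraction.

After removing one fresh, 29 remain: 15 fresh and 14 expired.
So the probability the next is fresh is 15/29.

15/29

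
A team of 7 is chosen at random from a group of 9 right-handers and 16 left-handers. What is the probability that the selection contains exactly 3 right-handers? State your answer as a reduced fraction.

7644/24035

The sample space is all 7-subsets of the 25: C(25,7) = 480700.
Selections with exactly 3 right-handers: choose 3 of the 9 right-handers and 4 of the 16 left-handers, C(9,3)·C(16,4) = 84·1820 = 152880.
Probability = 152880/480700 = 7644/24035.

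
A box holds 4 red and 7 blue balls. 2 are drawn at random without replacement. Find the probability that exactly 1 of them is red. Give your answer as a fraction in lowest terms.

Total number of selections: C(11,2) = 55.
Selections with exactly 1 red: choose 1 of the 4 red and 1 of the 7 blue, C(4,1)·C(7,1) = 4·7 = 28.
Probability = 28/55.

28/55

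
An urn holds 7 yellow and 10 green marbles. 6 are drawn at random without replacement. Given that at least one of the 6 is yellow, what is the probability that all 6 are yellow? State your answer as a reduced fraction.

1/1738

Work in counts. Selections with at least one yellow: C(17,6) − C(10,6) = 12376 − 210 = 12166.
Of those, selections where all 6 are yellow: C(7,6) = 7.
Conditional probability = 7/12166 = 1/1738.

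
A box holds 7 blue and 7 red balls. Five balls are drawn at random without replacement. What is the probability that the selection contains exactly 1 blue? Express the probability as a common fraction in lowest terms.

Total number of selections: C(14,5) = 2002.
Selections with exactly 1 blue: choose 1 of the 7 blue and 4 of the 7 red, C(7,1)·C(7,4) = 7·35 = 245.
Probability = 245/2002 = 35/286.

35/286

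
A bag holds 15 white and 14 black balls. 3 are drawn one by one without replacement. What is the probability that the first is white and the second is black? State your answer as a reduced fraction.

Multiply the conditional probabilities at each draw: 15/29 · 14/28 = 210/812 = 15/58.

15/58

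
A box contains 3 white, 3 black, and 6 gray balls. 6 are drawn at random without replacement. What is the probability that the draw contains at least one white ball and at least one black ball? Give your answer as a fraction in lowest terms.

757/924

There are C(12,6) = 924 possible draws.
By inclusion-exclusion on the complements, draws missing all white or all black: C(9,6) + C(9,6) − C(6,6) = 84 + 84 − 1 = 167.
So draws with at least one of each: 924 − 167 = 757, probability 757/924.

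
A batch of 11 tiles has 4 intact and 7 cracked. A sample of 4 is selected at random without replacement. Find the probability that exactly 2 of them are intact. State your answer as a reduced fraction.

Total number of selections: C(11,4) = 330.
Selections with exactly 2 intact: choose 2 of the 4 intact and 2 of the 7 cracked, C(4,2)·C(7,2) = 6·21 = 126.
Probability = 126/330 = 21/55.

21/55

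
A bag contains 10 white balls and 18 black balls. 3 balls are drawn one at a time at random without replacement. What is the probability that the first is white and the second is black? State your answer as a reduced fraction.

5/21

Multiply the conditional probabilities at each draw: 10/28 · 18/27 = 180/756 = 5/21.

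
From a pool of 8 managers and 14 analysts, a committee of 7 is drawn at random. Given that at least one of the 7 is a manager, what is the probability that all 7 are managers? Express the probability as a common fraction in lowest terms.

Work in counts. Selections with at least one manager: C(22,7) − C(14,7) = 170544 − 3432 = 167112.
Of those, selections where all 7 are managers: C(8,7) = 8.
Conditional probability = 8/167112 = 1/20889.

1/20889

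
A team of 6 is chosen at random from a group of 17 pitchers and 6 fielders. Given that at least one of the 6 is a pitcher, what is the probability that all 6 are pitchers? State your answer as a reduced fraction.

Work in counts. Selections with at least one pitcher: C(23,6) − C(6,6) = 100947 − 1 = 100946.
Of those, selections where all 6 are pitchers: C(17,6) = 12376.
Conditional probability = 12376/100946 = 364/2969.

364/2969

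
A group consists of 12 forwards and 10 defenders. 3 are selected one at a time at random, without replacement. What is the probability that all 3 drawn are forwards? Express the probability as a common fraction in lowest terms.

1/7

Multiply the conditional probabilities at each draw: 12/22 · 11/21 · 10/20 = 1320/9240 = 1/7.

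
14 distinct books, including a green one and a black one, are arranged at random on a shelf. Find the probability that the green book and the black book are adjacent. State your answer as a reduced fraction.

1/7

There are 14! = 87178291200 arrangements.
Treat the green book and the black book as a block: 13! arrangements of the blocks × 2 orders within the block = 2·6227020800 = 12454041600.
Probability = 12454041600/87178291200 = 1/7.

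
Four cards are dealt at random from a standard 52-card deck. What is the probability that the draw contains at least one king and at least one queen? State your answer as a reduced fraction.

There are C(52,4) = 270725 possible draws.
By inclusion-exclusion on the complements, draws missing all kings or all queens: C(48,4) + C(48,4) − C(44,4) = 194580 + 194580 − 135751 = 253409.
So draws with at least one of each: 270725 − 253409 = 17316, probability 17316/270725 = 1332/20825.

1332/20825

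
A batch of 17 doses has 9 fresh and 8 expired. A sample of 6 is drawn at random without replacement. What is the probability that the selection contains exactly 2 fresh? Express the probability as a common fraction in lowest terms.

45/221

There are C(17,6) = 12376 ways to choose 6 from 17.
Selections with exactly 2 fresh: choose 2 of the 9 fresh and 4 of the 8 expired, C(9,2)·C(8,4) = 36·70 = 2520.
Probability = 2520/12376 = 45/221.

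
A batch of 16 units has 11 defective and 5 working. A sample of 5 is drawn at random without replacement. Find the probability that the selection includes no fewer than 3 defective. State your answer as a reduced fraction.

627/728

There are C(16,5) = 4368 ways to choose the 5.
Favorable selections (no fewer than 3 defective): C(11,3)·C(5,2) + C(11,4)·C(5,1) + C(11,5)·C(5,0) = 1650 + 1650 + 462 = 3762.
Probability = 3762/4368 = 627/728.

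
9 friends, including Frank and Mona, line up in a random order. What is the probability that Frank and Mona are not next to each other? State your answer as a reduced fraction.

7/9

There are 9! = 362880 arrangements.
Arrangements with Frank and Mona adjacent: 2·8! = 80640.
So not adjacent: 362880 − 80640 = 282240, probability 282240/362880 = 7/9.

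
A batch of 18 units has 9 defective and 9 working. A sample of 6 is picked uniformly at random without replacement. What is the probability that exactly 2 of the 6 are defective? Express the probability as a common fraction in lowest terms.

Total number of selections: C(18,6) = 18564.
Selections with exactly 2 defective: choose 2 of the 9 defective and 4 of the 9 working, C(9,2)·C(9,4) = 36·126 = 4536.
Probability = 4536/18564 = 54/221.

54/221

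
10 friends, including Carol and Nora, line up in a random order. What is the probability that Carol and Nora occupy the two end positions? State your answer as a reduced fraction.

1/45

There are 10! = 3628800 arrangements.
Place Carol and Nora at the ends in 2 ways, arrange the remaining 8 in 8! = 40320 ways: 2·40320 = 80640.
Probability = 80640/3628800 = 1/45.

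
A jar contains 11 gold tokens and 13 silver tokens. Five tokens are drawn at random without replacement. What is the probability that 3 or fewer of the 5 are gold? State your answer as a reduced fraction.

143/161

There are C(24,5) = 42504 ways to choose the 5.
Count the complement (more than 3 gold): C(11,4)·C(13,1) + C(11,5)·C(13,0) = 4290 + 462 = 4752.
Probability = 1 − 4752/42504 = 37752/42504 = 143/161.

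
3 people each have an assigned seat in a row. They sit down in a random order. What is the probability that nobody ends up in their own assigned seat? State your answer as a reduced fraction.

There are 3! = 6 seatings.
By inclusion-exclusion, seatings with no fixed points: C(3,0)·3! − C(3,1)·2! + C(3,2)·1! − C(3,3)·0! = 2.
Probability = 2/6 = 1/3.

1/3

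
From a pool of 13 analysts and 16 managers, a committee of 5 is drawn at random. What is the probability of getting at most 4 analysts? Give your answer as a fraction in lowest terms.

1004/1015

Total selections: C(29,5) = 118755.
The complement is exactly 5 analysts: C(13,5)·C(16,0) = 1287.
Probability = 1 − 1287/118755 = 117468/118755 = 1004/1015.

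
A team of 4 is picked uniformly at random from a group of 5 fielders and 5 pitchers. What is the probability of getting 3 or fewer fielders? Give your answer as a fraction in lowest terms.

There are C(10,4) = 210 ways to choose the 4.
The complement is exactly 4 fielders: C(5,4)·C(5,0) = 5.
Probability = 1 − 5/210 = 205/210 = 41/42.

41/42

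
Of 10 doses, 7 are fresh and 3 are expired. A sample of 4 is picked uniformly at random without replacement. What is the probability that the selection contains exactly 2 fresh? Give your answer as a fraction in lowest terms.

3/10

There are C(10,4) = 210 ways to choose 4 from 10.
Selections with exactly 2 fresh: choose 2 of the 7 fresh and 2 of the 3 expired, C(7,2)·C(3,2) = 21·3 = 63.
Probability = 63/210 = 3/10.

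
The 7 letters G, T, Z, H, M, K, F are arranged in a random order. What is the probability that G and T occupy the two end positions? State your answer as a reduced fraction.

1/21

There are 7! = 5040 arrangements.
Place G and T at the ends in 2 ways, arrange the remaining 5 in 5! = 120 ways: 2·120 = 240.
Probability = 240/5040 = 1/21.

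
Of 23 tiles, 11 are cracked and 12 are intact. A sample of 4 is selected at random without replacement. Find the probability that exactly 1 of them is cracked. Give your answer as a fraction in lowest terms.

There are C(23,4) = 8855 ways to choose 4 from 23.
Selections with exactly 1 cracked: choose 1 of the 11 cracked and 3 of the 12 intact, C(11,1)·C(12,3) = 11·220 = 2420.
Probability = 2420/8855 = 44/161.

44/161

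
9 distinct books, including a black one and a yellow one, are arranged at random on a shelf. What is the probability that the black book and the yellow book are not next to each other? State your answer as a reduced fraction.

There are 9! = 362880 arrangements.
Arrangements with the black book and the yellow book adjacent: 2·8! = 80640.
So not adjacent: 362880 − 80640 = 282240, probability 282240/362880 = 7/9.

7/9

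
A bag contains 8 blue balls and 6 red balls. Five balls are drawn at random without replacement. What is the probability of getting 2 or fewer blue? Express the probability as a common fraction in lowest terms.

49/143

There are C(14,5) = 2002 ways to choose the 5.
Favorable selections (2 or fewer blue): C(8,0)·C(6,5) + C(8,1)·C(6,4) + C(8,2)·C(6,3) = 6 + 120 + 560 = 686.
Probability = 686/2002 = 49/143.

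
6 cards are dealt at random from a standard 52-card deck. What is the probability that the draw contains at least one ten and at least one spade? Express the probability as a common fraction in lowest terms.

There are C(52,6) = 20358520 possible draws.
By inclusion-exclusion on the complements, draws missing all tens or all spades: C(48,6) + C(39,6) − C(36,6) = 12271512 + 3262623 − 1947792 = 13586343.
So draws with at least one of each: 20358520 − 13586343 = 6772177, probability 6772177/20358520.

6772177/20358520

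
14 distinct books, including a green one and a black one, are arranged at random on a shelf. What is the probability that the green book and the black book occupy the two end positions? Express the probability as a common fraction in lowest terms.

There are 14! = 87178291200 arrangements.
Place the green book and the black book at the ends in 2 ways, arrange the remaining 12 in 12! = 479001600 ways: 2·479001600 = 958003200.
Probability = 958003200/87178291200 = 1/91.

1/91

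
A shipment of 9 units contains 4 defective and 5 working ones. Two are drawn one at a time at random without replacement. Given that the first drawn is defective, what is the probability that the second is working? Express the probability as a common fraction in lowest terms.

After removing one defective, 8 remain: 3 defective and 5 working.
So the probability the next is working is 5/8.

5/8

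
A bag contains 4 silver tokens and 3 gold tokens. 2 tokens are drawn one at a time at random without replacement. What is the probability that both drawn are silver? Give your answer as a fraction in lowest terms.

Multiply the conditional probabilities at each draw: 4/7 · 3/6 = 12/42 = 2/7.

2/7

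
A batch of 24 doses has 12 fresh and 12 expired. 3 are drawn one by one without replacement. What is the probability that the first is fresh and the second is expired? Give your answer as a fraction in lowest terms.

6/23

Multiply the conditional probabilities at each draw: 12/24 · 12/23 = 144/552 = 6/23.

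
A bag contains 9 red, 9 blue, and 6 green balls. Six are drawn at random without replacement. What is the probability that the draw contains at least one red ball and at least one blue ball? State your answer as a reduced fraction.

There are C(24,6) = 134596 possible draws.
By inclusion-exclusion on the complements, draws missing all red or all blue: C(15,6) + C(15,6) − C(6,6) = 5005 + 5005 − 1 = 10009.
So draws with at least one of each: 134596 − 10009 = 124587, probability 124587/134596.

124587/134596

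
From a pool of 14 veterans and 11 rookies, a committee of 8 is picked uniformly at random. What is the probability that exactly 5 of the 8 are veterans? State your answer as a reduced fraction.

The sample space is all 8-subsets of the 25: C(25,8) = 1081575.
Selections with exactly 5 veterans: choose 5 of the 14 veterans and 3 of the 11 rookies, C(14,5)·C(11,3) = 2002·165 = 330330.
Probability = 330330/1081575 = 2002/6555.

2002/6555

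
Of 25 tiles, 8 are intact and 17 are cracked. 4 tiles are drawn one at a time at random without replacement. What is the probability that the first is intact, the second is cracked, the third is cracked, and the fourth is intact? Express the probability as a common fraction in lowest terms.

952/18975

Multiply the conditional probabilities at each draw: 8/25 · 17/24 · 16/23 · 7/22 = 15232/303600 = 952/18975.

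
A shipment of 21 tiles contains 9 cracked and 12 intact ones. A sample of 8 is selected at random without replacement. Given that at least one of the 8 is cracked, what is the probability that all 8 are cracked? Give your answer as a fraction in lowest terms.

Work in counts. Selections with at least one cracked: C(21,8) − C(12,8) = 203490 − 495 = 202995.
Of those, selections where all 8 are cracked: C(9,8) = 9.
Conditional probability = 9/202995 = 1/22555.

1/22555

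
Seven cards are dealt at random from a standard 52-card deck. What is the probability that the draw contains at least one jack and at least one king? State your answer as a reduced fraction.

There are C(52,7) = 133784560 possible draws.
By inclusion-exclusion on the complements, draws missing all jacks or all kings: C(48,7) + C(48,7) − C(44,7) = 73629072 + 73629072 − 38320568 = 108937576.
So draws with at least one of each: 133784560 − 108937576 = 24846984, probability 24846984/133784560 = 3105873/16723070.

3105873/16723070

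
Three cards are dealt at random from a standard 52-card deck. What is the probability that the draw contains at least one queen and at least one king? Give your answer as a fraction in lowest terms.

188/5525

There are C(52,3) = 22100 possible draws.
By inclusion-exclusion on the complements, draws missing all queens or all kings: C(48,3) + C(48,3) − C(44,3) = 17296 + 17296 − 13244 = 21348.
So draws with at least one of each: 22100 − 21348 = 752, probability 752/22100 = 188/5525.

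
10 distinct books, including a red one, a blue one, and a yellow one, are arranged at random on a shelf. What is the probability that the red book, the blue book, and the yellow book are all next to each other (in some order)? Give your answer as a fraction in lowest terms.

There are 10! = 3628800 arrangements.
Treat the three as one block: 8! placements × 3! orders within the block = 40320·6 = 241920.
Probability = 241920/3628800 = 1/15.

1/15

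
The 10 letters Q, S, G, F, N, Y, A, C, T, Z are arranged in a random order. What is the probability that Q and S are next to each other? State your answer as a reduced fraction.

1/5

There are 10! = 3628800 arrangements.
Treat Q and S as a block: 9! arrangements of the blocks × 2 orders within the block = 2·362880 = 725760.
Probability = 725760/3628800 = 1/5.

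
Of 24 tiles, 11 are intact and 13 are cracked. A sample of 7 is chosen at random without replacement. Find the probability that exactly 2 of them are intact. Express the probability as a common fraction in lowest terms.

There are C(24,7) = 346104 ways to choose 7 from 24.
Selections with exactly 2 intact: choose 2 of the 11 intact and 5 of the 13 cracked, C(11,2)·C(13,5) = 55·1287 = 70785.
Probability = 70785/346104 = 715/3496.

715/3496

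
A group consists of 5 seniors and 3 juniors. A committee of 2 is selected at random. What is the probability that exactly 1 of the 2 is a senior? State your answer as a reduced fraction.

The sample space is all 2-subsets of the 8: C(8,2) = 28.
Selections with exactly 1 senior: choose 1 of the 5 seniors and 1 of the 3 juniors, C(5,1)·C(3,1) = 5·3 = 15.
Probability = 15/28.

15/28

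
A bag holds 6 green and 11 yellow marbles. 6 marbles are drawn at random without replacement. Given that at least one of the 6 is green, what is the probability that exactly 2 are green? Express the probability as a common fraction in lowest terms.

2475/5957

Work in counts. Selections with at least one green: C(17,6) − C(11,6) = 12376 − 462 = 11914.
Of those, selections where exactly 2 are green: C(6,2)·C(11,4) = 15·330 = 4950.
Conditional probability = 4950/11914 = 2475/5957.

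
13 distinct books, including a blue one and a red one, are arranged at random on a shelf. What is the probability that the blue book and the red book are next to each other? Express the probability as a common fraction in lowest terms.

2/13

There are 13! = 6227020800 arrangements.
Treat the blue book and the red book as a block: 12! arrangements of the blocks × 2 orders within the block = 2·479001600 = 958003200.
Probability = 958003200/6227020800 = 2/13.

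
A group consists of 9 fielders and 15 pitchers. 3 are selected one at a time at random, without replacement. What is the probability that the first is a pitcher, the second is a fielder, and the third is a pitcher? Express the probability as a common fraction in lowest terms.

Multiply the conditional probabilities at each draw: 15/24 · 9/23 · 14/22 = 1890/12144 = 315/2024.

315/2024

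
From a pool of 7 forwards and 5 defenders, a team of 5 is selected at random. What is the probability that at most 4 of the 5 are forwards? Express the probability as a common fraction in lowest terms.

257/264

There are C(12,5) = 792 ways to choose the 5.
Favorable selections (at most 4 forwards): C(7,0)·C(5,5) + C(7,1)·C(5,4) + C(7,2)·C(5,3) + C(7,3)·C(5,2) + C(7,4)·C(5,1) = 1 + 35 + 210 + 350 + 175 = 771.
Probability = 771/792 = 257/264.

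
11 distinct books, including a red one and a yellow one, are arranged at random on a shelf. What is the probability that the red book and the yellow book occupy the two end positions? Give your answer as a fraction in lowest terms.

1/55

There are 11! = 39916800 arrangements.
Place the red book and the yellow book at the ends in 2 ways, arrange the remaining 9 in 9! = 362880 ways: 2·362880 = 725760.
Probability = 725760/39916800 = 1/55.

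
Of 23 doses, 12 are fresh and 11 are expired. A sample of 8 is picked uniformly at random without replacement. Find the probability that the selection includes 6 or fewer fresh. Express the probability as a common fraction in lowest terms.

14579/14858

There are C(23,8) = 490314 ways to choose the 8.
Count the complement (more than 6 fresh): C(12,7)·C(11,1) + C(12,8)·C(11,0) = 8712 + 495 = 9207.
Probability = 1 − 9207/490314 = 481107/490314 = 14579/14858.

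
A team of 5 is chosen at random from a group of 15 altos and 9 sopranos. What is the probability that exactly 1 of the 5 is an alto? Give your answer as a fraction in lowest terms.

45/1012

Total number of selections: C(24,5) = 42504.
Selections with exactly 1 alto: choose 1 of the 15 altos and 4 of the 9 sopranos, C(15,1)·C(9,4) = 15·126 = 1890.
Probability = 1890/42504 = 45/1012.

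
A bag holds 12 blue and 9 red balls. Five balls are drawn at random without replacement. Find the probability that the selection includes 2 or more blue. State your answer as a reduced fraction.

There are C(21,5) = 20349 ways to choose the 5.
Favorable selections (2 or more blue): C(12,2)·C(9,3) + C(12,3)·C(9,2) + C(12,4)·C(9,1) + C(12,5)·C(9,0) = 5544 + 7920 + 4455 + 792 = 18711.
Probability = 18711/20349 = 297/323.

297/323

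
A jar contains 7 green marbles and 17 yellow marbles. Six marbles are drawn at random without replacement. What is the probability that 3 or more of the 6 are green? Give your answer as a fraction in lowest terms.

1033/4807

There are C(24,6) = 134596 ways to choose the 6.
Count the complement (fewer than 3 green): C(7,0)·C(17,6) + C(7,1)·C(17,5) + C(7,2)·C(17,4) = 12376 + 43316 + 49980 = 105672.
Probability = 1 − 105672/134596 = 28924/134596 = 1033/4807.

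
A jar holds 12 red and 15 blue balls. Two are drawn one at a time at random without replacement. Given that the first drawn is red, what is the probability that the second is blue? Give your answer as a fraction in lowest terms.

After removing one red, 26 remain: 11 red and 15 blue.
So the probability the next is blue is 15/26.

15/26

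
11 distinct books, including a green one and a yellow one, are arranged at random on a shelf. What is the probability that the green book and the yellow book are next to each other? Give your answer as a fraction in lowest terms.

There are 11! = 39916800 arrangements.
Treat the green book and the yellow book as a block: 10! arrangements of the blocks × 2 orders within the block = 2·3628800 = 7257600.
Probability = 7257600/39916800 = 2/11.

2/11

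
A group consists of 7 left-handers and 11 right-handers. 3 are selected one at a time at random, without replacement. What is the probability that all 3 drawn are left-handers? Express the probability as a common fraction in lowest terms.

35/816

Multiply the conditional probabilities at each draw: 7/18 · 6/17 · 5/16 = 210/4896 = 35/816.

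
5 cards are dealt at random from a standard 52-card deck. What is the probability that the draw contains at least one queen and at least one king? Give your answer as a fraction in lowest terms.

6509/64974

There are C(52,5) = 2598960 possible draws.
By inclusion-exclusion on the complements, draws missing all queens or all kings: C(48,5) + C(48,5) − C(44,5) = 1712304 + 1712304 − 1086008 = 2338600.
So draws with at least one of each: 2598960 − 2338600 = 260360, probability 260360/2598960 = 6509/64974.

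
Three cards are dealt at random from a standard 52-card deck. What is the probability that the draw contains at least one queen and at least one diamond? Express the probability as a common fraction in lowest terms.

33/260

There are C(52,3) = 22100 possible draws.
By inclusion-exclusion on the complements, draws missing all queens or all diamonds: C(48,3) + C(39,3) − C(36,3) = 17296 + 9139 − 7140 = 19295.
So draws with at least one of each: 22100 − 19295 = 2805, probability 2805/22100 = 33/260.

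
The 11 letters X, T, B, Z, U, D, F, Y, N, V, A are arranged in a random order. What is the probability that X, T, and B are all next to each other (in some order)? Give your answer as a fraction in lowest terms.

3/55

There are 11! = 39916800 arrangements.
Treat the three as one block: 9! placements × 3! orders within the block = 362880·6 = 2177280.
Probability = 2177280/39916800 = 3/55.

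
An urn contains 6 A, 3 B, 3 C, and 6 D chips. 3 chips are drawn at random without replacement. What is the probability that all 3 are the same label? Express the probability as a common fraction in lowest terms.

7/136

There are C(18,3) = 816 ways to draw 3 chips.
All same label: C(6,3) + C(3,3) + C(3,3) + C(6,3) = 20 + 1 + 1 + 20 = 42.
Probability = 42/816 = 7/136.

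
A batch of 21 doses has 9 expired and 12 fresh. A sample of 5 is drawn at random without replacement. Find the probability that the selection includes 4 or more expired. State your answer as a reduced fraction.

There are C(21,5) = 20349 ways to choose the 5.
Favorable selections (4 or more expired): C(9,4)·C(12,1) + C(9,5)·C(12,0) = 1512 + 126 = 1638.
Probability = 1638/20349 = 26/323.

26/323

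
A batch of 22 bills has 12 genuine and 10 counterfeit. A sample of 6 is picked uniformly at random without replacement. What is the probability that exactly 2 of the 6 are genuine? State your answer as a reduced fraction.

60/323

The sample space is all 6-subsets of the 22: C(22,6) = 74613.
Selections with exactly 2 genuine: choose 2 of the 12 genuine and 4 of the 10 counterfeit, C(12,2)·C(10,4) = 66·210 = 13860.
Probability = 13860/74613 = 60/323.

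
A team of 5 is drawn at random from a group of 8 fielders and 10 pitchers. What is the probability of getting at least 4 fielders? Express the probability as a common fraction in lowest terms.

Total selections: C(18,5) = 8568.
Favorable selections (at least 4 fielders): C(8,4)·C(10,1) + C(8,5)·C(10,0) = 700 + 56 = 756.
Probability = 756/8568 = 3/34.

3/34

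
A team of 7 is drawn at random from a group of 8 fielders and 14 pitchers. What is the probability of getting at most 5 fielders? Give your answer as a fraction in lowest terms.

Total selections: C(22,7) = 170544.
Favorable selections (at most 5 fielders): C(8,0)·C(14,7) + C(8,1)·C(14,6) + C(8,2)·C(14,5) + C(8,3)·C(14,4) + C(8,4)·C(14,3) + C(8,5)·C(14,2) = 3432 + 24024 + 56056 + 56056 + 25480 + 5096 = 170144.
Probability = 170144/170544 = 10634/10659.

10634/10659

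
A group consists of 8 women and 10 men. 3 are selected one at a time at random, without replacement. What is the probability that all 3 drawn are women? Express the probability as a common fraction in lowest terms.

7/102

Multiply the conditional probabilities at each draw: 8/18 · 7/17 · 6/16 = 336/4896 = 7/102.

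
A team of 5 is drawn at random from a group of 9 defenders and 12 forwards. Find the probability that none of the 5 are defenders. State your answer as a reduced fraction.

There are C(21,5) = 20349 possible selections.
Selections with no defenders (all forwards): C(12,5) = 792.
Probability = 792/20349 = 88/2261.

88/2261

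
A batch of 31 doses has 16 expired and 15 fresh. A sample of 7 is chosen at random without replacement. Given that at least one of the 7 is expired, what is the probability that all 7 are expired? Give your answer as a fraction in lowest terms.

Work in counts. Selections with at least one expired: C(31,7) − C(15,7) = 2629575 − 6435 = 2623140.
Of those, selections where all 7 are expired: C(16,7) = 11440.
Conditional probability = 11440/2623140 = 44/10089.

44/10089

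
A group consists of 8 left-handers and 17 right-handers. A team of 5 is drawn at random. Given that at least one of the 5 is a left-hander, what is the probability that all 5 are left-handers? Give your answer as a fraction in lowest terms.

Work in counts. Selections with at least one left-hander: C(25,5) − C(17,5) = 53130 − 6188 = 46942.
Of those, selections where all 5 are left-handers: C(8,5) = 56.
Conditional probability = 56/46942 = 4/3353.

4/3353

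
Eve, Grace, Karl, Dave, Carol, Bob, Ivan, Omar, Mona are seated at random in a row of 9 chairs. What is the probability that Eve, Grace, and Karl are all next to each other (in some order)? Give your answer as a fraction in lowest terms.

1/12

There are 9! = 362880 arrangements.
Treat the three as one block: 7! placements × 3! orders within the block = 5040·6 = 30240.
Probability = 30240/362880 = 1/12.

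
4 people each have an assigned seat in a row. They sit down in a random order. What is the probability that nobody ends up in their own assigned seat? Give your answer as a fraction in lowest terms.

3/8

There are 4! = 24 seatings.
By inclusion-exclusion, seatings with no fixed points: C(4,0)·4! − C(4,1)·3! + C(4,2)·2! − C(4,3)·1! + C(4,4)·0! = 9.
Probability = 9/24 = 3/8.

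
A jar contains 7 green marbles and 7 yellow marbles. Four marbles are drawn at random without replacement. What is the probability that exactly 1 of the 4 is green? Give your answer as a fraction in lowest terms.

The sample space is all 4-subsets of the 14: C(14,4) = 1001.
Selections with exactly 1 green: choose 1 of the 7 green and 3 of the 7 yellow, C(7,1)·C(7,3) = 7·35 = 245.
Probability = 245/1001 = 35/143.

35/143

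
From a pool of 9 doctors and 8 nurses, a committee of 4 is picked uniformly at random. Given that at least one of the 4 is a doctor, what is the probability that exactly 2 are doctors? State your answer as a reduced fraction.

24/55

Work in counts. Selections with at least one doctor: C(17,4) − C(8,4) = 2380 − 70 = 2310.
Of those, selections where exactly 2 are doctors: C(9,2)·C(8,2) = 36·28 = 1008.
Conditional probability = 1008/2310 = 24/55.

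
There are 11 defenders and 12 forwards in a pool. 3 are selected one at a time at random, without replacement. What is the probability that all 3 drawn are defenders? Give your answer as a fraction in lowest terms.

Multiply the conditional probabilities at each draw: 11/23 · 10/22 · 9/21 = 990/10626 = 15/161.

15/161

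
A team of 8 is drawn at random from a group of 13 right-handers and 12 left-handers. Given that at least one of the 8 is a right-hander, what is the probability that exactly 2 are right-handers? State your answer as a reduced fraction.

1/15

Work in counts. Selections with at least one right-hander: C(25,8) − C(12,8) = 1081575 − 495 = 1081080.
Of those, selections where exactly 2 are right-handers: C(13,2)·C(12,6) = 78·924 = 72072.
Conditional probability = 72072/1081080 = 1/15.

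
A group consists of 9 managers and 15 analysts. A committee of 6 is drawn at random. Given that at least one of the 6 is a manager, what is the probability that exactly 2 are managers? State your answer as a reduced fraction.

Work in counts. Selections with at least one manager: C(24,6) − C(15,6) = 134596 − 5005 = 129591.
Of those, selections where exactly 2 are managers: C(9,2)·C(15,4) = 36·1365 = 49140.
Conditional probability = 49140/129591 = 780/2057.

780/2057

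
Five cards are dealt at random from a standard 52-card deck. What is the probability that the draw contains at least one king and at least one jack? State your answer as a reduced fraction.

6509/64974

There are C(52,5) = 2598960 possible draws.
By inclusion-exclusion on the complements, draws missing all kings or all jacks: C(48,5) + C(48,5) − C(44,5) = 1712304 + 1712304 − 1086008 = 2338600.
So draws with at least one of each: 2598960 − 2338600 = 260360, probability 260360/2598960 = 6509/64974.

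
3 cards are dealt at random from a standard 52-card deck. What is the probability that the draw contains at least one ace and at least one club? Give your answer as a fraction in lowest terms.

There are C(52,3) = 22100 possible draws.
By inclusion-exclusion on the complements, draws missing all aces or all clubs: C(48,3) + C(39,3) − C(36,3) = 17296 + 9139 − 7140 = 19295.
So draws with at least one of each: 22100 − 19295 = 2805, probability 2805/22100 = 33/260.

33/260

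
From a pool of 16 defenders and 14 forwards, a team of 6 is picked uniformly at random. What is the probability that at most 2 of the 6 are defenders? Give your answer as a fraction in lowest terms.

There are C(30,6) = 593775 ways to choose the 6.
Favorable selections (at most 2 defenders): C(16,0)·C(14,6) + C(16,1)·C(14,5) + C(16,2)·C(14,4) = 3003 + 32032 + 120120 = 155155.
Probability = 155155/593775 = 341/1305.

341/1305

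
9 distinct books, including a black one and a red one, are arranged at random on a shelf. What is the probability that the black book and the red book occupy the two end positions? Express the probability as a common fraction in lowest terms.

There are 9! = 362880 arrangements.
Place the black book and the red book at the ends in 2 ways, arrange the remaining 7 in 7! = 5040 ways: 2·5040 = 10080.
Probability = 10080/362880 = 1/36.

1/36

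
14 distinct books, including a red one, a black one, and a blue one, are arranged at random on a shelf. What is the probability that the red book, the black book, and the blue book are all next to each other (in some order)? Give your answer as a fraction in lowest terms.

3/91

There are 14! = 87178291200 arrangements.
Treat the three as one block: 12! placements × 3! orders within the block = 479001600·6 = 2874009600.
Probability = 2874009600/87178291200 = 3/91.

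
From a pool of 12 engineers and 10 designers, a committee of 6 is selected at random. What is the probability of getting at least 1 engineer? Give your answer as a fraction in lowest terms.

3543/3553

Total selections: C(22,6) = 74613.
The complement is all 6 are designers: C(10,6) = 210.
Probability = 1 − 210/74613 = 74403/74613 = 3543/3553.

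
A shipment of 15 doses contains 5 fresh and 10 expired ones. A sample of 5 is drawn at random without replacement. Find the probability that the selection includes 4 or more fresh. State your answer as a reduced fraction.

There are C(15,5) = 3003 ways to choose the 5.
Favorable selections (4 or more fresh): C(5,4)·C(10,1) + C(5,5)·C(10,0) = 50 + 1 = 51.
Probability = 51/3003 = 17/1001.

17/1001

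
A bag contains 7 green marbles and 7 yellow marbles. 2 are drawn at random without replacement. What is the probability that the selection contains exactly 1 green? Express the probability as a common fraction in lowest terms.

7/13

There are C(14,2) = 91 ways to choose 2 from 14.
Selections with exactly 1 green: choose 1 of the 7 green and 1 of the 7 yellow, C(7,1)·C(7,1) = 7·7 = 49.
Probability = 49/91 = 7/13.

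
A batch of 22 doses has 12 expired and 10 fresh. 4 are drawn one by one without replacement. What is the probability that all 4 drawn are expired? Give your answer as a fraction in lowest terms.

9/133

Multiply the conditional probabilities at each draw: 12/22 · 11/21 · 10/20 · 9/19 = 11880/175560 = 9/133.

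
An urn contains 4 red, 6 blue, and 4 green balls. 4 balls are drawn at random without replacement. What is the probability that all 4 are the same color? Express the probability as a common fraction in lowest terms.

There are C(14,4) = 1001 ways to draw 4 balls.
All same color: C(4,4) + C(6,4) + C(4,4) = 1 + 15 + 1 = 17.
Probability = 17/1001.

17/1001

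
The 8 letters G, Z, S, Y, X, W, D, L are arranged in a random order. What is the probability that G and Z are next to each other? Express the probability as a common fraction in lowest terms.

There are 8! = 40320 arrangements.
Treat G and Z as a block: 7! arrangements of the blocks × 2 orders within the block = 2·5040 = 10080.
Probability = 10080/40320 = 1/4.

1/4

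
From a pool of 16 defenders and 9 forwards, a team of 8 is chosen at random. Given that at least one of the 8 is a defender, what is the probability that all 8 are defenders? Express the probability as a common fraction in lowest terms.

715/60087

Work in counts. Selections with at least one defender: C(25,8) − C(9,8) = 1081575 − 9 = 1081566.
Of those, selections where all 8 are defenders: C(16,8) = 12870.
Conditional probability = 12870/1081566 = 715/60087.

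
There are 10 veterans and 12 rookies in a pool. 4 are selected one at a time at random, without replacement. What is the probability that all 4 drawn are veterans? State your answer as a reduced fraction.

Multiply the conditional probabilities at each draw: 10/22 · 9/21 · 8/20 · 7/19 = 5040/175560 = 6/209.

6/209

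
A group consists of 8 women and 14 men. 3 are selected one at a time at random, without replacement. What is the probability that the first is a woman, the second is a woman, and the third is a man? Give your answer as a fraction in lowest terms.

Multiply the conditional probabilities at each draw: 8/22 · 7/21 · 14/20 = 784/9240 = 14/165.

14/165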